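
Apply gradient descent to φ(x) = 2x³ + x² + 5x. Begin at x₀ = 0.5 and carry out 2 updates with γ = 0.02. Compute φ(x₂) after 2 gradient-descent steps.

φ′(x) = 6x² + 2x + 5
x₁ = 0.5 − 0.02·7.5 = 0.35
x₂ = 0.35 − 0.02·6.435 = 0.2213
φ(0.2213) = 1.177149445194

1.177149445194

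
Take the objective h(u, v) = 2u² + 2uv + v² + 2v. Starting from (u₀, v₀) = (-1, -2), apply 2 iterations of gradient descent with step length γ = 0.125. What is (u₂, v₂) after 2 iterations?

(0.375, -1.375)

∇h = (4u + 2v, 2u + 2v + 2)
Step 1: at (-1, -2), ∇h = (-8, -4) → (-1, -2) − 0.125·(-8, -4) = (0, -1.5)
Step 2: at (0, -1.5), ∇h = (-3, -1) → (0, -1.5) − 0.125·(-3, -1) = (0.375, -1.375)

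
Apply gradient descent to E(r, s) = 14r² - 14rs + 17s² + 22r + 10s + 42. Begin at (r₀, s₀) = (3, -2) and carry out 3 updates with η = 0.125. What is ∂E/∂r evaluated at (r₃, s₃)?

∇E = (28r - 14s + 22, -14r + 34s + 10)
Step 1: at (3, -2), ∇E = (134, -100) → (3, -2) − 0.125·(134, -100) = (-13.75, 10.5)
Step 2: at (-13.75, 10.5), ∇E = (-510, 559.5) → (-13.75, 10.5) − 0.125·(-510, 559.5) = (50, -59.4375)
Step 3: at (50, -59.4375), ∇E = (2254.125, -2710.875) → (50, -59.4375) − 0.125·(2254.125, -2710.875) = (-231.765625, 279.421875)
∂E/∂r at (-231.765625, 279.421875) = -10379.34375

-10379.34375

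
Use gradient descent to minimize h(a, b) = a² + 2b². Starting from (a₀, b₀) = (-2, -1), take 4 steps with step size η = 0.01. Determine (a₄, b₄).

∇h = (2a, 4b)
Step 1: at (-2, -1), ∇h = (-4, -4) → (-2, -1) − 0.01·(-4, -4) = (-1.96, -0.96)
Step 2: at (-1.96, -0.96), ∇h = (-3.92, -3.84) → (-1.96, -0.96) − 0.01·(-3.92, -3.84) = (-1.9208, -0.9216)
Step 3: at (-1.9208, -0.9216), ∇h = (-3.8416, -3.6864) → (-1.9208, -0.9216) − 0.01·(-3.8416, -3.6864) = (-1.882384, -0.884736)
Step 4: at (-1.882384, -0.884736), ∇h = (-3.764768, -3.538944) → (-1.882384, -0.884736) − 0.01·(-3.764768, -3.538944) = (-1.84473632, -0.84934656)

(-1.84473632, -0.84934656)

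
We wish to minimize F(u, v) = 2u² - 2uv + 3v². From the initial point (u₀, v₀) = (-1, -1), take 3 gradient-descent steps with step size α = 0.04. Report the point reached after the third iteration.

(-0.76256, -0.60832)

∇F = (4u - 2v, -2u + 6v)
(u₁, v₁) = (-1, -1) − 0.04·(-2, -4) = (-0.92, -0.84)
(u₂, v₂) = (-0.92, -0.84) − 0.04·(-2, -3.2) = (-0.84, -0.712)
(u₃, v₃) = (-0.84, -0.712) − 0.04·(-1.936, -2.592) = (-0.76256, -0.60832)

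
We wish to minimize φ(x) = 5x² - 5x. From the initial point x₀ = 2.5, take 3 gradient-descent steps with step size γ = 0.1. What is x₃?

φ′(x) = 10x - 5
x₁ = 2.5 − 0.1·20 = 0.5
x₂ = 0.5 − 0.1·0 = 0.5
x₃ = 0.5 − 0.1·0 = 0.5

0.5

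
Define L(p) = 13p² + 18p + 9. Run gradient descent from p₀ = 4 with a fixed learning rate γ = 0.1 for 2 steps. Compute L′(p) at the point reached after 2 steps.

L′(p) = 26p + 18
p₁ = 4 − 0.1·122 = -8.2
p₂ = -8.2 − 0.1·(-195.2) = 11.32
L′(p) at (11.32) = 312.32

312.32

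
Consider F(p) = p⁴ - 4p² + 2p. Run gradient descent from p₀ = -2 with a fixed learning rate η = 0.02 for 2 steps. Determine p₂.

-1.62812416

F′(p) = 4p³ - 8p + 2
p₁ = -2 − 0.02·(-14) = -1.72
p₂ = -1.72 − 0.02·(-4.593792) = -1.62812416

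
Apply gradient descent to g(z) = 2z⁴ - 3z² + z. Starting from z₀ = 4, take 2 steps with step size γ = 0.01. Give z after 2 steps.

g′(z) = 8z³ - 6z + 1
Step 1: g′(4) = 489; z₁ = 4 − 0.01·489 = -0.89
Step 2: g′(-0.89) = 0.700248; z₂ = -0.89 − 0.01·0.700248 = -0.89700248

-0.89700248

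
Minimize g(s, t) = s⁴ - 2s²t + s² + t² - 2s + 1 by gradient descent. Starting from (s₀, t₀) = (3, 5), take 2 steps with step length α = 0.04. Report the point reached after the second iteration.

(1.58491392, 4.962112)

∇g = (4s³ - 4st + 2s - 2, -2s² + 2t)
(s₁, t₁) = (3, 5) − 0.04·(52, -8) = (0.92, 5.32)
(s₂, t₂) = (0.92, 5.32) − 0.04·(-16.622848, 8.9472) = (1.58491392, 4.962112)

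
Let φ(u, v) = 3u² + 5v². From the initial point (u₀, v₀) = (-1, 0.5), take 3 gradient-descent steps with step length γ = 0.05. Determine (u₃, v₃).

∇φ = (6u, 10v)
Step 1: at (-1, 0.5), ∇φ = (-6, 5) → (-1, 0.5) − 0.05·(-6, 5) = (-0.7, 0.25)
Step 2: at (-0.7, 0.25), ∇φ = (-4.2, 2.5) → (-0.7, 0.25) − 0.05·(-4.2, 2.5) = (-0.49, 0.125)
Step 3: at (-0.49, 0.125), ∇φ = (-2.94, 1.25) → (-0.49, 0.125) − 0.05·(-2.94, 1.25) = (-0.343, 0.0625)

(-0.343, 0.0625)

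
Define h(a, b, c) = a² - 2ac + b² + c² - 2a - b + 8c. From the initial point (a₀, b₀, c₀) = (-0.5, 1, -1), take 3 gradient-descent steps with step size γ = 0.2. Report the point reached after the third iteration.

∇h = (2a - 2c - 2, 2b - 1, -2a + 2c + 8)
(a₁, b₁, c₁) = (-0.5, 1, -1) − 0.2·(-1, 1, 7) = (-0.3, 0.8, -2.4)
(a₂, b₂, c₂) = (-0.3, 0.8, -2.4) − 0.2·(2.2, 0.6, 3.8) = (-0.74, 0.68, -3.16)
(a₃, b₃, c₃) = (-0.74, 0.68, -3.16) − 0.2·(2.84, 0.36, 3.16) = (-1.308, 0.608, -3.792)

(-1.308, 0.608, -3.792)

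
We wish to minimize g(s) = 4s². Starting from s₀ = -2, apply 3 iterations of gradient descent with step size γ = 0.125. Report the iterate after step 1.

g′(s) = 8s
s₁ = -2 − 0.125·(-16) = 0

0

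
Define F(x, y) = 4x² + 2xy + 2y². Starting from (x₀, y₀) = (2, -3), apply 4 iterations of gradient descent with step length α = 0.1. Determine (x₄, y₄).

(0.2944, -0.7104)

∇F = (8x + 2y, 2x + 4y)
(x₁, y₁) = (2, -3) − 0.1·(10, -8) = (1, -2.2)
(x₂, y₂) = (1, -2.2) − 0.1·(3.6, -6.8) = (0.64, -1.52)
(x₃, y₃) = (0.64, -1.52) − 0.1·(2.08, -4.8) = (0.432, -1.04)
(x₄, y₄) = (0.432, -1.04) − 0.1·(1.376, -3.296) = (0.2944, -0.7104)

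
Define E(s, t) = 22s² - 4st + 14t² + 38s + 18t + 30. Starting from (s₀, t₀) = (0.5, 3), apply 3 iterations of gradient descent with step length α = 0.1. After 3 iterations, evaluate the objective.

∇E = (44s - 4t + 38, -4s + 28t + 18)
Step 1: at (0.5, 3), ∇E = (48, 100) → (0.5, 3) − 0.1·(48, 100) = (-4.3, -7)
Step 2: at (-4.3, -7), ∇E = (-123.2, -160.8) → (-4.3, -7) − 0.1·(-123.2, -160.8) = (8.02, 9.08)
Step 3: at (8.02, 9.08), ∇E = (354.56, 240.16) → (8.02, 9.08) − 0.1·(354.56, 240.16) = (-27.436, -14.936)
E(-27.436, -14.936) = 16762.775072

16762.775072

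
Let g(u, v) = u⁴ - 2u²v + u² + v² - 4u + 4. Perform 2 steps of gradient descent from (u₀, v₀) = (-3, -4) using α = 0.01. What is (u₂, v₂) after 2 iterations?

(-0.97649184, -3.629288)

∇g = (4u³ - 4uv + 2u - 4, -2u² + 2v)
Step 1: at (-3, -4), ∇g = (-166, -26) → (-3, -4) − 0.01·(-166, -26) = (-1.34, -3.74)
Step 2: at (-1.34, -3.74), ∇g = (-36.350816, -11.0712) → (-1.34, -3.74) − 0.01·(-36.350816, -11.0712) = (-0.97649184, -3.629288)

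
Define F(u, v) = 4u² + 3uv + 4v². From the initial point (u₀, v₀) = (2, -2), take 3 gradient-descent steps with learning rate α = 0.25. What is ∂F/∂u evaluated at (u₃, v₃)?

-0.15625

∇F = (8u + 3v, 3u + 8v)
(u₁, v₁) = (2, -2) − 0.25·(10, -10) = (-0.5, 0.5)
(u₂, v₂) = (-0.5, 0.5) − 0.25·(-2.5, 2.5) = (0.125, -0.125)
(u₃, v₃) = (0.125, -0.125) − 0.25·(0.625, -0.625) = (-0.03125, 0.03125)
∂F/∂u at (-0.03125, 0.03125) = -0.15625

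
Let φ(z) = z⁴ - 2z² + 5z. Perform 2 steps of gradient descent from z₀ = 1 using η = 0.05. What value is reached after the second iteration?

φ′(z) = 4z³ - 4z + 5
z₁ = 1 − 0.05·5 = 0.75
z₂ = 0.75 − 0.05·3.6875 = 0.565625

0.565625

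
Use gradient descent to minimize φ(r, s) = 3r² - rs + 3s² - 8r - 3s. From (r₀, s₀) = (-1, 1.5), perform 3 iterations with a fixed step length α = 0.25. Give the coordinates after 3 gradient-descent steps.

∇φ = (6r - s - 8, -r + 6s - 3)
(r₁, s₁) = (-1, 1.5) − 0.25·(-15.5, 7) = (2.875, -0.25)
(r₂, s₂) = (2.875, -0.25) − 0.25·(9.5, -7.375) = (0.5, 1.59375)
(r₃, s₃) = (0.5, 1.59375) − 0.25·(-6.59375, 6.0625) = (2.1484375, 0.078125)

(2.1484375, 0.078125)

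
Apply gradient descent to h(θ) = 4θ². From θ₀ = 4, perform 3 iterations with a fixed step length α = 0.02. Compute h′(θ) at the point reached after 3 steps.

h′(θ) = 8θ
θ₁ = 4 − 0.02·32 = 3.36
θ₂ = 3.36 − 0.02·26.88 = 2.8224
θ₃ = 2.8224 − 0.02·22.5792 = 2.370816
h′(θ) at (2.370816) = 18.966528

18.966528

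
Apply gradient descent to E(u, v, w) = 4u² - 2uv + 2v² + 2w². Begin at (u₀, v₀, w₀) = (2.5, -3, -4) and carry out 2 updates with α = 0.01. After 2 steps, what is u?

2.0042

∇E = (8u - 2v, -2u + 4v, 4w)
Step 1: at (2.5, -3, -4), ∇E = (26, -17, -16) → (2.5, -3, -4) − 0.01·(26, -17, -16) = (2.24, -2.83, -3.84)
Step 2: at (2.24, -2.83, -3.84), ∇E = (23.58, -15.8, -15.36) → (2.24, -2.83, -3.84) − 0.01·(23.58, -15.8, -15.36) = (2.0042, -2.672, -3.6864)
u = 2.0042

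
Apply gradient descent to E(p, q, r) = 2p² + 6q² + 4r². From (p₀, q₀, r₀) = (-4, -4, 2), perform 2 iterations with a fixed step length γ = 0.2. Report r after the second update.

0.72

∇E = (4p, 12q, 8r)
Step 1: at (-4, -4, 2), ∇E = (-16, -48, 16) → (-4, -4, 2) − 0.2·(-16, -48, 16) = (-0.8, 5.6, -1.2)
Step 2: at (-0.8, 5.6, -1.2), ∇E = (-3.2, 67.2, -9.6) → (-0.8, 5.6, -1.2) − 0.2·(-3.2, 67.2, -9.6) = (-0.16, -7.84, 0.72)
r = 0.72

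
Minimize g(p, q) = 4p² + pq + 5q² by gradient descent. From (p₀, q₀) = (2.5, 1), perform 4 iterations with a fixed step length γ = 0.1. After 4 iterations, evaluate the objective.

∇g = (8p + q, p + 10q)
Step 1: at (2.5, 1), ∇g = (21, 12.5) → (2.5, 1) − 0.1·(21, 12.5) = (0.4, -0.25)
Step 2: at (0.4, -0.25), ∇g = (2.95, -2.1) → (0.4, -0.25) − 0.1·(2.95, -2.1) = (0.105, -0.04)
Step 3: at (0.105, -0.04), ∇g = (0.8, -0.295) → (0.105, -0.04) − 0.1·(0.8, -0.295) = (0.025, -0.0105)
Step 4: at (0.025, -0.0105), ∇g = (0.1895, -0.08) → (0.025, -0.0105) − 0.1·(0.1895, -0.08) = (0.00605, -0.0025)
g(0.00605, -0.0025) = 0.000162535

0.000162535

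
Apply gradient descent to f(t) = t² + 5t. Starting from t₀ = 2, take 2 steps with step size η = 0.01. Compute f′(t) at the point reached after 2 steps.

f′(t) = 2t + 5
t₁ = 2 − 0.01·9 = 1.91
t₂ = 1.91 − 0.01·8.82 = 1.8218
f′(t) at (1.8218) = 8.6436

8.6436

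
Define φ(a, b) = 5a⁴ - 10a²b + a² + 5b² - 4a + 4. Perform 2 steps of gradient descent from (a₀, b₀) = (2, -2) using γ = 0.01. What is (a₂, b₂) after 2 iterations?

(-0.2272, -1.244)

∇φ = (20a³ - 20ab + 2a - 4, -10a² + 10b)
(a₁, b₁) = (2, -2) − 0.01·(240, -60) = (-0.4, -1.4)
(a₂, b₂) = (-0.4, -1.4) − 0.01·(-17.28, -15.6) = (-0.2272, -1.244)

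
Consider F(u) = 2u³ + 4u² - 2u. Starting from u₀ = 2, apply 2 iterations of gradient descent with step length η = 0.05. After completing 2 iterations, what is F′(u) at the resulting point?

-0.596106

F′(u) = 6u² + 8u - 2
u₁ = 2 − 0.05·38 = 0.1
u₂ = 0.1 − 0.05·(-1.14) = 0.157
F′(u) at (0.157) = -0.596106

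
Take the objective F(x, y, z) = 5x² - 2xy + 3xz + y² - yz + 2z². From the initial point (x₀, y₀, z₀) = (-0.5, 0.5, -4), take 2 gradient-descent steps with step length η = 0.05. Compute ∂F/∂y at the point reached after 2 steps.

∇F = (10x - 2y + 3z, -2x + 2y - z, 3x - y + 4z)
(x₁, y₁, z₁) = (-0.5, 0.5, -4) − 0.05·(-18, 6, -18) = (0.4, 0.2, -3.1)
(x₂, y₂, z₂) = (0.4, 0.2, -3.1) − 0.05·(-5.7, 2.7, -11.4) = (0.685, 0.065, -2.53)
∂F/∂y at (0.685, 0.065, -2.53) = 1.29

1.29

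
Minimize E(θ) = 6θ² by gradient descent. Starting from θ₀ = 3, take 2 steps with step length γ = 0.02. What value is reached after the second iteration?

1.7328

E′(θ) = 12θ
Step 1: E′(3) = 36; θ₁ = 3 − 0.02·36 = 2.28
Step 2: E′(2.28) = 27.36; θ₂ = 2.28 − 0.02·27.36 = 1.7328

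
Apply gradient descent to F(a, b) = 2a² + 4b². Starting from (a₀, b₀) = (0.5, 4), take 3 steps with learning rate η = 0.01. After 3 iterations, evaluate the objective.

∇F = (4a, 8b)
(a₁, b₁) = (0.5, 4) − 0.01·(2, 32) = (0.48, 3.68)
(a₂, b₂) = (0.48, 3.68) − 0.01·(1.92, 29.44) = (0.4608, 3.3856)
(a₃, b₃) = (0.4608, 3.3856) − 0.01·(1.8432, 27.0848) = (0.442368, 3.114752)
F(0.442368, 3.114752) = 39.198098980864

39.198098980864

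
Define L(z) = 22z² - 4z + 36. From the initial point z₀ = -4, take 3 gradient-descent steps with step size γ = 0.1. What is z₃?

L′(z) = 44z - 4
z₁ = -4 − 0.1·(-180) = 14
z₂ = 14 − 0.1·612 = -47.2
z₃ = -47.2 − 0.1·(-2080.8) = 160.88

160.88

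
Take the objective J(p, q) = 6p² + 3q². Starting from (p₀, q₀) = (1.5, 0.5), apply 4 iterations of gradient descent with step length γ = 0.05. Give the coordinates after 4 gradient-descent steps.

(0.0384, 0.12005)

∇J = (12p, 6q)
Step 1: at (1.5, 0.5), ∇J = (18, 3) → (1.5, 0.5) − 0.05·(18, 3) = (0.6, 0.35)
Step 2: at (0.6, 0.35), ∇J = (7.2, 2.1) → (0.6, 0.35) − 0.05·(7.2, 2.1) = (0.24, 0.245)
Step 3: at (0.24, 0.245), ∇J = (2.88, 1.47) → (0.24, 0.245) − 0.05·(2.88, 1.47) = (0.096, 0.1715)
Step 4: at (0.096, 0.1715), ∇J = (1.152, 1.029) → (0.096, 0.1715) − 0.05·(1.152, 1.029) = (0.0384, 0.12005)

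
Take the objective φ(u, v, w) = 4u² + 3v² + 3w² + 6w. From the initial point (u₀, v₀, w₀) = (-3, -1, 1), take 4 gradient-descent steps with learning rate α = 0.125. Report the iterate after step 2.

(0, -0.0625, -0.875)

∇φ = (8u, 6v, 6w + 6)
(u₁, v₁, w₁) = (-3, -1, 1) − 0.125·(-24, -6, 12) = (0, -0.25, -0.5)
(u₂, v₂, w₂) = (0, -0.25, -0.5) − 0.125·(0, -1.5, 3) = (0, -0.0625, -0.875)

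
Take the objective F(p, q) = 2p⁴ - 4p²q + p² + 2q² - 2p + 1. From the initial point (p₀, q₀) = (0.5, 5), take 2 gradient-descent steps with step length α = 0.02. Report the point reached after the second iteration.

(1.45264, 4.3152)

∇F = (8p³ - 8pq + 2p - 2, -4p² + 4q)
Step 1: at (0.5, 5), ∇F = (-20, 19) → (0.5, 5) − 0.02·(-20, 19) = (0.9, 4.62)
Step 2: at (0.9, 4.62), ∇F = (-27.632, 15.24) → (0.9, 4.62) − 0.02·(-27.632, 15.24) = (1.45264, 4.3152)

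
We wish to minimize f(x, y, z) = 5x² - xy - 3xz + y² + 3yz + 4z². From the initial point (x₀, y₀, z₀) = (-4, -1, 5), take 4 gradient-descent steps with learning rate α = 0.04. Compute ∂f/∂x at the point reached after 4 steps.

-2.54558208

∇f = (10x - y - 3z, -x + 2y + 3z, -3x + 3y + 8z)
(x₁, y₁, z₁) = (-4, -1, 5) − 0.04·(-54, 17, 49) = (-1.84, -1.68, 3.04)
(x₂, y₂, z₂) = (-1.84, -1.68, 3.04) − 0.04·(-25.84, 7.6, 24.8) = (-0.8064, -1.984, 2.048)
(x₃, y₃, z₃) = (-0.8064, -1.984, 2.048) − 0.04·(-12.224, 2.9824, 12.8512) = (-0.31744, -2.103296, 1.533952)
(x₄, y₄, z₄) = (-0.31744, -2.103296, 1.533952) − 0.04·(-5.67296, 0.712704, 6.914048) = (-0.0905216, -2.13180416, 1.25739008)
∂f/∂x at (-0.0905216, -2.13180416, 1.25739008) = -2.54558208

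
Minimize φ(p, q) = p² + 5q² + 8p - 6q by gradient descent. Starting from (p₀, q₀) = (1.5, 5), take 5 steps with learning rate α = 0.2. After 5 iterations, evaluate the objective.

79.1829101824

∇φ = (2p + 8, 10q - 6)
Step 1: at (1.5, 5), ∇φ = (11, 44) → (1.5, 5) − 0.2·(11, 44) = (-0.7, -3.8)
Step 2: at (-0.7, -3.8), ∇φ = (6.6, -44) → (-0.7, -3.8) − 0.2·(6.6, -44) = (-2.02, 5)
Step 3: at (-2.02, 5), ∇φ = (3.96, 44) → (-2.02, 5) − 0.2·(3.96, 44) = (-2.812, -3.8)
Step 4: at (-2.812, -3.8), ∇φ = (2.376, -44) → (-2.812, -3.8) − 0.2·(2.376, -44) = (-3.2872, 5)
Step 5: at (-3.2872, 5), ∇φ = (1.4256, 44) → (-3.2872, 5) − 0.2·(1.4256, 44) = (-3.57232, -3.8)
φ(-3.57232, -3.8) = 79.1829101824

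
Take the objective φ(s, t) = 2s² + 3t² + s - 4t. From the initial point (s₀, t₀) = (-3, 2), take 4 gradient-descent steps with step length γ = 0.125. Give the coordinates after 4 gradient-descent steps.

(-0.421875, 0.671875)

∇φ = (4s + 1, 6t - 4)
Step 1: at (-3, 2), ∇φ = (-11, 8) → (-3, 2) − 0.125·(-11, 8) = (-1.625, 1)
Step 2: at (-1.625, 1), ∇φ = (-5.5, 2) → (-1.625, 1) − 0.125·(-5.5, 2) = (-0.9375, 0.75)
Step 3: at (-0.9375, 0.75), ∇φ = (-2.75, 0.5) → (-0.9375, 0.75) − 0.125·(-2.75, 0.5) = (-0.59375, 0.6875)
Step 4: at (-0.59375, 0.6875), ∇φ = (-1.375, 0.125) → (-0.59375, 0.6875) − 0.125·(-1.375, 0.125) = (-0.421875, 0.671875)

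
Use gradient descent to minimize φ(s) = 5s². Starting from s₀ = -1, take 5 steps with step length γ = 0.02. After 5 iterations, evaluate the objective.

φ′(s) = 10s
s₁ = -1 − 0.02·(-10) = -0.8
s₂ = -0.8 − 0.02·(-8) = -0.64
s₃ = -0.64 − 0.02·(-6.4) = -0.512
s₄ = -0.512 − 0.02·(-5.12) = -0.4096
s₅ = -0.4096 − 0.02·(-4.096) = -0.32768
φ(-0.32768) = 0.536870912

0.536870912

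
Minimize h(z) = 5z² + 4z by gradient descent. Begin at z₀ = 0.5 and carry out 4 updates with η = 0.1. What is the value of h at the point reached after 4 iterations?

h′(z) = 10z + 4
z₁ = 0.5 − 0.1·9 = -0.4
z₂ = -0.4 − 0.1·0 = -0.4
z₃ = -0.4 − 0.1·0 = -0.4
z₄ = -0.4 − 0.1·0 = -0.4
h(-0.4) = -0.8

-0.8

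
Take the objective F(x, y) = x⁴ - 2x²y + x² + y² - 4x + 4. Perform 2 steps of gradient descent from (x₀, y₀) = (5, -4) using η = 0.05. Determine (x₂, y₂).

(2853.4574, 58.059)

∇F = (4x³ - 4xy + 2x - 4, -2x² + 2y)
Step 1: at (5, -4), ∇F = (586, -58) → (5, -4) − 0.05·(586, -58) = (-24.3, -1.1)
Step 2: at (-24.3, -1.1), ∇F = (-57555.148, -1183.18) → (-24.3, -1.1) − 0.05·(-57555.148, -1183.18) = (2853.4574, 58.059)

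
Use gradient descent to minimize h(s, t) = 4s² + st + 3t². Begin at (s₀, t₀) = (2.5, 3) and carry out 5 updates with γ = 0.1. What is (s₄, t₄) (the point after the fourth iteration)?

∇h = (8s + t, s + 6t)
(s₁, t₁) = (2.5, 3) − 0.1·(23, 20.5) = (0.2, 0.95)
(s₂, t₂) = (0.2, 0.95) − 0.1·(2.55, 5.9) = (-0.055, 0.36)
(s₃, t₃) = (-0.055, 0.36) − 0.1·(-0.08, 2.105) = (-0.047, 0.1495)
(s₄, t₄) = (-0.047, 0.1495) − 0.1·(-0.2265, 0.85) = (-0.02435, 0.0645)

(-0.02435, 0.0645)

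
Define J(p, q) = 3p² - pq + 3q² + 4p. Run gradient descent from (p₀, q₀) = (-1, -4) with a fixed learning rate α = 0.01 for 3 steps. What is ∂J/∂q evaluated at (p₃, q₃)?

∇J = (6p - q + 4, -p + 6q)
(p₁, q₁) = (-1, -4) − 0.01·(2, -23) = (-1.02, -3.77)
(p₂, q₂) = (-1.02, -3.77) − 0.01·(1.65, -21.6) = (-1.0365, -3.554)
(p₃, q₃) = (-1.0365, -3.554) − 0.01·(1.335, -20.2875) = (-1.04985, -3.351125)
∂J/∂q at (-1.04985, -3.351125) = -19.0569

-19.0569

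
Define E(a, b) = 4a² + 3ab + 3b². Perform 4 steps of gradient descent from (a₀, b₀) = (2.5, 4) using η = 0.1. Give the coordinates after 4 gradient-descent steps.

∇E = (8a + 3b, 3a + 6b)
Step 1: at (2.5, 4), ∇E = (32, 31.5) → (2.5, 4) − 0.1·(32, 31.5) = (-0.7, 0.85)
Step 2: at (-0.7, 0.85), ∇E = (-3.05, 3) → (-0.7, 0.85) − 0.1·(-3.05, 3) = (-0.395, 0.55)
Step 3: at (-0.395, 0.55), ∇E = (-1.51, 2.115) → (-0.395, 0.55) − 0.1·(-1.51, 2.115) = (-0.244, 0.3385)
Step 4: at (-0.244, 0.3385), ∇E = (-0.9365, 1.299) → (-0.244, 0.3385) − 0.1·(-0.9365, 1.299) = (-0.15035, 0.2086)

(-0.15035, 0.2086)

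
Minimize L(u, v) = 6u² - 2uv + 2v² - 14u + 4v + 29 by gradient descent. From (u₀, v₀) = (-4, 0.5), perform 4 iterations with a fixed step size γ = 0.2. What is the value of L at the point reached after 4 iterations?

4173.5040192

∇L = (12u - 2v - 14, -2u + 4v + 4)
(u₁, v₁) = (-4, 0.5) − 0.2·(-63, 14) = (8.6, -2.3)
(u₂, v₂) = (8.6, -2.3) − 0.2·(93.8, -22.4) = (-10.16, 2.18)
(u₃, v₃) = (-10.16, 2.18) − 0.2·(-140.28, 33.04) = (17.896, -4.428)
(u₄, v₄) = (17.896, -4.428) − 0.2·(209.608, -49.504) = (-24.0256, 5.4728)
L(-24.0256, 5.4728) = 4173.5040192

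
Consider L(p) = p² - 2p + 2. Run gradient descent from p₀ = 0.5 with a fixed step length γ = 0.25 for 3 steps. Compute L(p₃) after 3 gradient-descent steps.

1.00390625

L′(p) = 2p - 2
p₁ = 0.5 − 0.25·(-1) = 0.75
p₂ = 0.75 − 0.25·(-0.5) = 0.875
p₃ = 0.875 − 0.25·(-0.25) = 0.9375
L(0.9375) = 1.00390625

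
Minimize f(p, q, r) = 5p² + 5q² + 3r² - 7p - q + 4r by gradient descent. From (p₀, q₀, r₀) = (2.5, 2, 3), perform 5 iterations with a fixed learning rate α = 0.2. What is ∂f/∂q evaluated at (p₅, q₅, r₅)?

∇f = (10p - 7, 10q - 1, 6r + 4)
Step 1: at (2.5, 2, 3), ∇f = (18, 19, 22) → (2.5, 2, 3) − 0.2·(18, 19, 22) = (-1.1, -1.8, -1.4)
Step 2: at (-1.1, -1.8, -1.4), ∇f = (-18, -19, -4.4) → (-1.1, -1.8, -1.4) − 0.2·(-18, -19, -4.4) = (2.5, 2, -0.52)
Step 3: at (2.5, 2, -0.52), ∇f = (18, 19, 0.88) → (2.5, 2, -0.52) − 0.2·(18, 19, 0.88) = (-1.1, -1.8, -0.696)
Step 4: at (-1.1, -1.8, -0.696), ∇f = (-18, -19, -0.176) → (-1.1, -1.8, -0.696) − 0.2·(-18, -19, -0.176) = (2.5, 2, -0.6608)
Step 5: at (2.5, 2, -0.6608), ∇f = (18, 19, 0.0352) → (2.5, 2, -0.6608) − 0.2·(18, 19, 0.0352) = (-1.1, -1.8, -0.66784)
∂f/∂q at (-1.1, -1.8, -0.66784) = -19

-19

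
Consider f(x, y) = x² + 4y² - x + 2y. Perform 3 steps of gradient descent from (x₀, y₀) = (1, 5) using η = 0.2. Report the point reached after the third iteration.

∇f = (2x - 1, 8y + 2)
Step 1: at (1, 5), ∇f = (1, 42) → (1, 5) − 0.2·(1, 42) = (0.8, -3.4)
Step 2: at (0.8, -3.4), ∇f = (0.6, -25.2) → (0.8, -3.4) − 0.2·(0.6, -25.2) = (0.68, 1.64)
Step 3: at (0.68, 1.64), ∇f = (0.36, 15.12) → (0.68, 1.64) − 0.2·(0.36, 15.12) = (0.608, -1.384)

(0.608, -1.384)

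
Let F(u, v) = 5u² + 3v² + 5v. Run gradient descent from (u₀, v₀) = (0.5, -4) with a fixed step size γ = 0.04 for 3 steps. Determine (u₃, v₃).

∇F = (10u, 6v + 5)
(u₁, v₁) = (0.5, -4) − 0.04·(5, -19) = (0.3, -3.24)
(u₂, v₂) = (0.3, -3.24) − 0.04·(3, -14.44) = (0.18, -2.6624)
(u₃, v₃) = (0.18, -2.6624) − 0.04·(1.8, -10.9744) = (0.108, -2.223424)

(0.108, -2.223424)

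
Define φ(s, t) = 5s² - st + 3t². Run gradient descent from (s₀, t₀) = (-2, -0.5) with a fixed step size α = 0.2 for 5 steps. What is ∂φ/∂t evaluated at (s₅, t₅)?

-5.42464

∇φ = (10s - t, -s + 6t)
Step 1: at (-2, -0.5), ∇φ = (-19.5, -1) → (-2, -0.5) − 0.2·(-19.5, -1) = (1.9, -0.3)
Step 2: at (1.9, -0.3), ∇φ = (19.3, -3.7) → (1.9, -0.3) − 0.2·(19.3, -3.7) = (-1.96, 0.44)
Step 3: at (-1.96, 0.44), ∇φ = (-20.04, 4.6) → (-1.96, 0.44) − 0.2·(-20.04, 4.6) = (2.048, -0.48)
Step 4: at (2.048, -0.48), ∇φ = (20.96, -4.928) → (2.048, -0.48) − 0.2·(20.96, -4.928) = (-2.144, 0.5056)
Step 5: at (-2.144, 0.5056), ∇φ = (-21.9456, 5.1776) → (-2.144, 0.5056) − 0.2·(-21.9456, 5.1776) = (2.24512, -0.52992)
∂φ/∂t at (2.24512, -0.52992) = -5.42464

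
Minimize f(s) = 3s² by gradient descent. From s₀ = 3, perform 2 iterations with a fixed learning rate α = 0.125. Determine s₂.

f′(s) = 6s
s₁ = 3 − 0.125·18 = 0.75
s₂ = 0.75 − 0.125·4.5 = 0.1875

0.1875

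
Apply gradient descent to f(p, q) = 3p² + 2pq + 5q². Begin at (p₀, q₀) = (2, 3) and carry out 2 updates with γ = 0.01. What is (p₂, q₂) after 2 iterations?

∇f = (6p + 2q, 2p + 10q)
(p₁, q₁) = (2, 3) − 0.01·(18, 34) = (1.82, 2.66)
(p₂, q₂) = (1.82, 2.66) − 0.01·(16.24, 30.24) = (1.6576, 2.3576)

(1.6576, 2.3576)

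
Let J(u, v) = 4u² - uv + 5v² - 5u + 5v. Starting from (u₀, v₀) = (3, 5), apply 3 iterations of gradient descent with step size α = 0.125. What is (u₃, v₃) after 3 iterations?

(0.61328125, -0.546875)

∇J = (8u - v - 5, -u + 10v + 5)
(u₁, v₁) = (3, 5) − 0.125·(14, 52) = (1.25, -1.5)
(u₂, v₂) = (1.25, -1.5) − 0.125·(6.5, -11.25) = (0.4375, -0.09375)
(u₃, v₃) = (0.4375, -0.09375) − 0.125·(-1.40625, 3.625) = (0.61328125, -0.546875)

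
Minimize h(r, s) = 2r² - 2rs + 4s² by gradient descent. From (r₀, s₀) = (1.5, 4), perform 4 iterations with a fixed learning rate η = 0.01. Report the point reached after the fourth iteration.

(1.54327416, 2.97369632)

∇h = (4r - 2s, -2r + 8s)
Step 1: at (1.5, 4), ∇h = (-2, 29) → (1.5, 4) − 0.01·(-2, 29) = (1.52, 3.71)
Step 2: at (1.52, 3.71), ∇h = (-1.34, 26.64) → (1.52, 3.71) − 0.01·(-1.34, 26.64) = (1.5334, 3.4436)
Step 3: at (1.5334, 3.4436), ∇h = (-0.7536, 24.482) → (1.5334, 3.4436) − 0.01·(-0.7536, 24.482) = (1.540936, 3.19878)
Step 4: at (1.540936, 3.19878), ∇h = (-0.233816, 22.508368) → (1.540936, 3.19878) − 0.01·(-0.233816, 22.508368) = (1.54327416, 2.97369632)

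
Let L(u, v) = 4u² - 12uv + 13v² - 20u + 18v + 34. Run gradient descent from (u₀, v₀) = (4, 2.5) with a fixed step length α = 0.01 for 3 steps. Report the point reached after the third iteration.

(4.388824, 1.751756)

∇L = (8u - 12v - 20, -12u + 26v + 18)
(u₁, v₁) = (4, 2.5) − 0.01·(-18, 35) = (4.18, 2.15)
(u₂, v₂) = (4.18, 2.15) − 0.01·(-12.36, 23.74) = (4.3036, 1.9126)
(u₃, v₃) = (4.3036, 1.9126) − 0.01·(-8.5224, 16.0844) = (4.388824, 1.751756)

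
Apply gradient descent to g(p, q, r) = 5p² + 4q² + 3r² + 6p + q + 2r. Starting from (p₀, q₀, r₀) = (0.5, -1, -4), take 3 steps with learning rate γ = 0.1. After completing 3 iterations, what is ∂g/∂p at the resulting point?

∇g = (10p + 6, 8q + 1, 6r + 2)
Step 1: at (0.5, -1, -4), ∇g = (11, -7, -22) → (0.5, -1, -4) − 0.1·(11, -7, -22) = (-0.6, -0.3, -1.8)
Step 2: at (-0.6, -0.3, -1.8), ∇g = (0, -1.4, -8.8) → (-0.6, -0.3, -1.8) − 0.1·(0, -1.4, -8.8) = (-0.6, -0.16, -0.92)
Step 3: at (-0.6, -0.16, -0.92), ∇g = (0, -0.28, -3.52) → (-0.6, -0.16, -0.92) − 0.1·(0, -0.28, -3.52) = (-0.6, -0.132, -0.568)
∂g/∂p at (-0.6, -0.132, -0.568) = 0

0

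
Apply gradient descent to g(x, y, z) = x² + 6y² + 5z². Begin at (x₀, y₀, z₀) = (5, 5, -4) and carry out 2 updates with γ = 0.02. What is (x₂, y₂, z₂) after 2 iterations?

∇g = (2x, 12y, 10z)
Step 1: at (5, 5, -4), ∇g = (10, 60, -40) → (5, 5, -4) − 0.02·(10, 60, -40) = (4.8, 3.8, -3.2)
Step 2: at (4.8, 3.8, -3.2), ∇g = (9.6, 45.6, -32) → (4.8, 3.8, -3.2) − 0.02·(9.6, 45.6, -32) = (4.608, 2.888, -2.56)

(4.608, 2.888, -2.56)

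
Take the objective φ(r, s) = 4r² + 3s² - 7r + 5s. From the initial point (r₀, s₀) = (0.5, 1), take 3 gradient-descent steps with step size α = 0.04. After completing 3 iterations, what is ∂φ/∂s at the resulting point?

4.828736

∇φ = (8r - 7, 6s + 5)
(r₁, s₁) = (0.5, 1) − 0.04·(-3, 11) = (0.62, 0.56)
(r₂, s₂) = (0.62, 0.56) − 0.04·(-2.04, 8.36) = (0.7016, 0.2256)
(r₃, s₃) = (0.7016, 0.2256) − 0.04·(-1.3872, 6.3536) = (0.757088, -0.028544)
∂φ/∂s at (0.757088, -0.028544) = 4.828736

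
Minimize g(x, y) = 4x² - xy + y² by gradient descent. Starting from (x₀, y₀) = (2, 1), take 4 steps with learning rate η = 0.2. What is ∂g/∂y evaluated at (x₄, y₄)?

∇g = (8x - y, -x + 2y)
(x₁, y₁) = (2, 1) − 0.2·(15, 0) = (-1, 1)
(x₂, y₂) = (-1, 1) − 0.2·(-9, 3) = (0.8, 0.4)
(x₃, y₃) = (0.8, 0.4) − 0.2·(6, 0) = (-0.4, 0.4)
(x₄, y₄) = (-0.4, 0.4) − 0.2·(-3.6, 1.2) = (0.32, 0.16)
∂g/∂y at (0.32, 0.16) = 0

0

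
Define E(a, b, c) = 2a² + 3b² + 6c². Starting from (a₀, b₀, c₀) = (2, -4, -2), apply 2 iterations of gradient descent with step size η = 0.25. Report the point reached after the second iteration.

(0, -1, -8)

∇E = (4a, 6b, 12c)
(a₁, b₁, c₁) = (2, -4, -2) − 0.25·(8, -24, -24) = (0, 2, 4)
(a₂, b₂, c₂) = (0, 2, 4) − 0.25·(0, 12, 48) = (0, -1, -8)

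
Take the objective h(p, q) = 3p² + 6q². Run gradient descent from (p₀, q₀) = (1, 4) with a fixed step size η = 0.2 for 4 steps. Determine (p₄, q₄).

∇h = (6p, 12q)
(p₁, q₁) = (1, 4) − 0.2·(6, 48) = (-0.2, -5.6)
(p₂, q₂) = (-0.2, -5.6) − 0.2·(-1.2, -67.2) = (0.04, 7.84)
(p₃, q₃) = (0.04, 7.84) − 0.2·(0.24, 94.08) = (-0.008, -10.976)
(p₄, q₄) = (-0.008, -10.976) − 0.2·(-0.048, -131.712) = (0.0016, 15.3664)

(0.0016, 15.3664)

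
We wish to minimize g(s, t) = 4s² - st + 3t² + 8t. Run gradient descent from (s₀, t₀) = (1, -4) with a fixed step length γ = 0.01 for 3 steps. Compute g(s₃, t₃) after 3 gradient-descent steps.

∇g = (8s - t, -s + 6t + 8)
(s₁, t₁) = (1, -4) − 0.01·(12, -17) = (0.88, -3.83)
(s₂, t₂) = (0.88, -3.83) − 0.01·(10.87, -15.86) = (0.7713, -3.6714)
(s₃, t₃) = (0.7713, -3.6714) − 0.01·(9.8418, -14.7997) = (0.672882, -3.523403)
g(0.672882, -3.523403) = 13.237797302369

13.237797302369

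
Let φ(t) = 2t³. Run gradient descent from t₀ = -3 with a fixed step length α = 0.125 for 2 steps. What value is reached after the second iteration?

-81.046875

φ′(t) = 6t²
Step 1: φ′(-3) = 54; t₁ = -3 − 0.125·54 = -9.75
Step 2: φ′(-9.75) = 570.375; t₂ = -9.75 − 0.125·570.375 = -81.046875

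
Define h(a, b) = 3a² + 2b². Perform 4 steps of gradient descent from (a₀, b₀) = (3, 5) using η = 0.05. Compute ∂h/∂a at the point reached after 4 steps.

4.3218

∇h = (6a, 4b)
(a₁, b₁) = (3, 5) − 0.05·(18, 20) = (2.1, 4)
(a₂, b₂) = (2.1, 4) − 0.05·(12.6, 16) = (1.47, 3.2)
(a₃, b₃) = (1.47, 3.2) − 0.05·(8.82, 12.8) = (1.029, 2.56)
(a₄, b₄) = (1.029, 2.56) − 0.05·(6.174, 10.24) = (0.7203, 2.048)
∂h/∂a at (0.7203, 2.048) = 4.3218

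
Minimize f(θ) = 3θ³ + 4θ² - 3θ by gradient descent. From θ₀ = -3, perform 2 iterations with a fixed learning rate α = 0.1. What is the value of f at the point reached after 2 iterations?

f′(θ) = 9θ² + 8θ - 3
Step 1: f′(-3) = 54; θ₁ = -3 − 0.1·54 = -8.4
Step 2: f′(-8.4) = 564.84; θ₂ = -8.4 − 0.1·564.84 = -64.884
f(-64.884) = -802437.581253312

-802437.581253312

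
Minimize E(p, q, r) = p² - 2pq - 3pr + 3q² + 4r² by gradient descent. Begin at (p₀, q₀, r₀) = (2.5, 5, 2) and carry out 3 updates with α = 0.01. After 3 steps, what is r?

1.7741995

∇E = (2p - 2q - 3r, -2p + 6q, -3p + 8r)
Step 1: at (2.5, 5, 2), ∇E = (-11, 25, 8.5) → (2.5, 5, 2) − 0.01·(-11, 25, 8.5) = (2.61, 4.75, 1.915)
Step 2: at (2.61, 4.75, 1.915), ∇E = (-10.025, 23.28, 7.49) → (2.61, 4.75, 1.915) − 0.01·(-10.025, 23.28, 7.49) = (2.71025, 4.5172, 1.8401)
Step 3: at (2.71025, 4.5172, 1.8401), ∇E = (-9.1342, 21.6827, 6.59005) → (2.71025, 4.5172, 1.8401) − 0.01·(-9.1342, 21.6827, 6.59005) = (2.801592, 4.300373, 1.7741995)
r = 1.7741995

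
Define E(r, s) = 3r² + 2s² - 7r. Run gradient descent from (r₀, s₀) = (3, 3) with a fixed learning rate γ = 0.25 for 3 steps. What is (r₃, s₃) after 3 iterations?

(0.9375, 0)

∇E = (6r - 7, 4s)
(r₁, s₁) = (3, 3) − 0.25·(11, 12) = (0.25, 0)
(r₂, s₂) = (0.25, 0) − 0.25·(-5.5, 0) = (1.625, 0)
(r₃, s₃) = (1.625, 0) − 0.25·(2.75, 0) = (0.9375, 0)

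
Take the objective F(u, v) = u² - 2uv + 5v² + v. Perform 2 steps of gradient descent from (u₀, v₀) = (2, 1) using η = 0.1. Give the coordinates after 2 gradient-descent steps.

(1.5, 0.26)

∇F = (2u - 2v, -2u + 10v + 1)
Step 1: at (2, 1), ∇F = (2, 7) → (2, 1) − 0.1·(2, 7) = (1.8, 0.3)
Step 2: at (1.8, 0.3), ∇F = (3, 0.4) → (1.8, 0.3) − 0.1·(3, 0.4) = (1.5, 0.26)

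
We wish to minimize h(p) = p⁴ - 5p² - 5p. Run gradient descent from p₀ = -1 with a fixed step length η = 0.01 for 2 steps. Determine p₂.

-1.01978796

h′(p) = 4p³ - 10p - 5
Step 1: h′(-1) = 1; p₁ = -1 − 0.01·1 = -1.01
Step 2: h′(-1.01) = 0.978796; p₂ = -1.01 − 0.01·0.978796 = -1.01978796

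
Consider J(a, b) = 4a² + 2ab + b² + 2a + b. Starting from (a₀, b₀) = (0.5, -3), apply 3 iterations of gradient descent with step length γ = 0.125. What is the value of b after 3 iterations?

-1.8125

∇J = (8a + 2b + 2, 2a + 2b + 1)
Step 1: at (0.5, -3), ∇J = (0, -4) → (0.5, -3) − 0.125·(0, -4) = (0.5, -2.5)
Step 2: at (0.5, -2.5), ∇J = (1, -3) → (0.5, -2.5) − 0.125·(1, -3) = (0.375, -2.125)
Step 3: at (0.375, -2.125), ∇J = (0.75, -2.5) → (0.375, -2.125) − 0.125·(0.75, -2.5) = (0.28125, -1.8125)
b = -1.8125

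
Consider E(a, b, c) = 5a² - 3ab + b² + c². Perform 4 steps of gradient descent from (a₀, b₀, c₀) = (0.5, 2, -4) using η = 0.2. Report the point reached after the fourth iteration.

(-0.0448, 0.9024, -0.5184)

∇E = (10a - 3b, -3a + 2b, 2c)
(a₁, b₁, c₁) = (0.5, 2, -4) − 0.2·(-1, 2.5, -8) = (0.7, 1.5, -2.4)
(a₂, b₂, c₂) = (0.7, 1.5, -2.4) − 0.2·(2.5, 0.9, -4.8) = (0.2, 1.32, -1.44)
(a₃, b₃, c₃) = (0.2, 1.32, -1.44) − 0.2·(-1.96, 2.04, -2.88) = (0.592, 0.912, -0.864)
(a₄, b₄, c₄) = (0.592, 0.912, -0.864) − 0.2·(3.184, 0.048, -1.728) = (-0.0448, 0.9024, -0.5184)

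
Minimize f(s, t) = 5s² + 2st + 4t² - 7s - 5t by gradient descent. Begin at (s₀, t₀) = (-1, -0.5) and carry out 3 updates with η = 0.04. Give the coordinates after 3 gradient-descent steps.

(0.335552, 0.314144)

∇f = (10s + 2t - 7, 2s + 8t - 5)
(s₁, t₁) = (-1, -0.5) − 0.04·(-18, -11) = (-0.28, -0.06)
(s₂, t₂) = (-0.28, -0.06) − 0.04·(-9.92, -6.04) = (0.1168, 0.1816)
(s₃, t₃) = (0.1168, 0.1816) − 0.04·(-5.4688, -3.3136) = (0.335552, 0.314144)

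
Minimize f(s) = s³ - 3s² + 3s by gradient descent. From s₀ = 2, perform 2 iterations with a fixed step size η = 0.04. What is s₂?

f′(s) = 3s² - 6s + 3
s₁ = 2 − 0.04·3 = 1.88
s₂ = 1.88 − 0.04·2.3232 = 1.787072

1.787072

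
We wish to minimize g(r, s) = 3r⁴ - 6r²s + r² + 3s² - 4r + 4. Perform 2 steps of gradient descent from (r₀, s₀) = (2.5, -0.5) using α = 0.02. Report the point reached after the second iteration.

(-0.61523368, 0.568588)

∇g = (12r³ - 12rs + 2r - 4, -6r² + 6s)
(r₁, s₁) = (2.5, -0.5) − 0.02·(203.5, -40.5) = (-1.57, 0.31)
(r₂, s₂) = (-1.57, 0.31) − 0.02·(-47.738316, -12.9294) = (-0.61523368, 0.568588)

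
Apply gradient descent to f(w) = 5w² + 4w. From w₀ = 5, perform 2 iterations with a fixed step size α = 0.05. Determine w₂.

0.95

f′(w) = 10w + 4
Step 1: f′(5) = 54; w₁ = 5 − 0.05·54 = 2.3
Step 2: f′(2.3) = 27; w₂ = 2.3 − 0.05·27 = 0.95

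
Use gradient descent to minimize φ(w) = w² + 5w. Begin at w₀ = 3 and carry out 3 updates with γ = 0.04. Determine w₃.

1.782784

φ′(w) = 2w + 5
Step 1: φ′(3) = 11; w₁ = 3 − 0.04·11 = 2.56
Step 2: φ′(2.56) = 10.12; w₂ = 2.56 − 0.04·10.12 = 2.1552
Step 3: φ′(2.1552) = 9.3104; w₃ = 2.1552 − 0.04·9.3104 = 1.782784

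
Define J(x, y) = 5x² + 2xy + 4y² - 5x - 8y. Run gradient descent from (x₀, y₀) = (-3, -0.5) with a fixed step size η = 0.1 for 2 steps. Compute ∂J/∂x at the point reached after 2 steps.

-0.72

∇J = (10x + 2y - 5, 2x + 8y - 8)
Step 1: at (-3, -0.5), ∇J = (-36, -18) → (-3, -0.5) − 0.1·(-36, -18) = (0.6, 1.3)
Step 2: at (0.6, 1.3), ∇J = (3.6, 3.6) → (0.6, 1.3) − 0.1·(3.6, 3.6) = (0.24, 0.94)
∂J/∂x at (0.24, 0.94) = -0.72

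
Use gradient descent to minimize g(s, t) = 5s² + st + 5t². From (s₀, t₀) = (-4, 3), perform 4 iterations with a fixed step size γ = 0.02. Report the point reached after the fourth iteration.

(-1.76750144, 1.39735088)

∇g = (10s + t, s + 10t)
(s₁, t₁) = (-4, 3) − 0.02·(-37, 26) = (-3.26, 2.48)
(s₂, t₂) = (-3.26, 2.48) − 0.02·(-30.12, 21.54) = (-2.6576, 2.0492)
(s₃, t₃) = (-2.6576, 2.0492) − 0.02·(-24.5268, 17.8344) = (-2.167064, 1.692512)
(s₄, t₄) = (-2.167064, 1.692512) − 0.02·(-19.978128, 14.758056) = (-1.76750144, 1.39735088)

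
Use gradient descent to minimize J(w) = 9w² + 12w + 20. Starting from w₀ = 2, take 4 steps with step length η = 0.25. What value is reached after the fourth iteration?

J′(w) = 18w + 12
Step 1: J′(2) = 48; w₁ = 2 − 0.25·48 = -10
Step 2: J′(-10) = -168; w₂ = -10 − 0.25·(-168) = 32
Step 3: J′(32) = 588; w₃ = 32 − 0.25·588 = -115
Step 4: J′(-115) = -2058; w₄ = -115 − 0.25·(-2058) = 399.5

399.5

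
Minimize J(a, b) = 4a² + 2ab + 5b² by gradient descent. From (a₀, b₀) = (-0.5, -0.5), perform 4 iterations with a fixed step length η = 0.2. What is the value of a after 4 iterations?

∇J = (8a + 2b, 2a + 10b)
Step 1: at (-0.5, -0.5), ∇J = (-5, -6) → (-0.5, -0.5) − 0.2·(-5, -6) = (0.5, 0.7)
Step 2: at (0.5, 0.7), ∇J = (5.4, 8) → (0.5, 0.7) − 0.2·(5.4, 8) = (-0.58, -0.9)
Step 3: at (-0.58, -0.9), ∇J = (-6.44, -10.16) → (-0.58, -0.9) − 0.2·(-6.44, -10.16) = (0.708, 1.132)
Step 4: at (0.708, 1.132), ∇J = (7.928, 12.736) → (0.708, 1.132) − 0.2·(7.928, 12.736) = (-0.8776, -1.4152)
a = -0.8776

-0.8776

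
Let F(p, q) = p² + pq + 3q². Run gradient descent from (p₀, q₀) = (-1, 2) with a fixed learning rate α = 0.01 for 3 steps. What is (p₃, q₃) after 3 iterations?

(-0.996788, 1.689393)

∇F = (2p + q, p + 6q)
(p₁, q₁) = (-1, 2) − 0.01·(0, 11) = (-1, 1.89)
(p₂, q₂) = (-1, 1.89) − 0.01·(-0.11, 10.34) = (-0.9989, 1.7866)
(p₃, q₃) = (-0.9989, 1.7866) − 0.01·(-0.2112, 9.7207) = (-0.996788, 1.689393)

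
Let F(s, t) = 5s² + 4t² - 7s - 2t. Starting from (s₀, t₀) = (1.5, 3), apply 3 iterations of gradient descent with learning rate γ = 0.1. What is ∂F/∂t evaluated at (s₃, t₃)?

∇F = (10s - 7, 8t - 2)
Step 1: at (1.5, 3), ∇F = (8, 22) → (1.5, 3) − 0.1·(8, 22) = (0.7, 0.8)
Step 2: at (0.7, 0.8), ∇F = (0, 4.4) → (0.7, 0.8) − 0.1·(0, 4.4) = (0.7, 0.36)
Step 3: at (0.7, 0.36), ∇F = (0, 0.88) → (0.7, 0.36) − 0.1·(0, 0.88) = (0.7, 0.272)
∂F/∂t at (0.7, 0.272) = 0.176

0.176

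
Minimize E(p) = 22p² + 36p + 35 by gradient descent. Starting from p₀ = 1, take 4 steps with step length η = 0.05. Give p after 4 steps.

E′(p) = 44p + 36
Step 1: E′(1) = 80; p₁ = 1 − 0.05·80 = -3
Step 2: E′(-3) = -96; p₂ = -3 − 0.05·(-96) = 1.8
Step 3: E′(1.8) = 115.2; p₃ = 1.8 − 0.05·115.2 = -3.96
Step 4: E′(-3.96) = -138.24; p₄ = -3.96 − 0.05·(-138.24) = 2.952

2.952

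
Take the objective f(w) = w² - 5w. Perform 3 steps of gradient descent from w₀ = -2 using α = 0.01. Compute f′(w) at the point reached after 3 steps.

f′(w) = 2w - 5
Step 1: f′(-2) = -9; w₁ = -2 − 0.01·(-9) = -1.91
Step 2: f′(-1.91) = -8.82; w₂ = -1.91 − 0.01·(-8.82) = -1.8218
Step 3: f′(-1.8218) = -8.6436; w₃ = -1.8218 − 0.01·(-8.6436) = -1.735364
f′(w) at (-1.735364) = -8.470728

-8.470728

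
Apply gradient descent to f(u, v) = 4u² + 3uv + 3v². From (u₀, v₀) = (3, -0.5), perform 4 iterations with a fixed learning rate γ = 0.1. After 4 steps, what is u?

∇f = (8u + 3v, 3u + 6v)
(u₁, v₁) = (3, -0.5) − 0.1·(22.5, 6) = (0.75, -1.1)
(u₂, v₂) = (0.75, -1.1) − 0.1·(2.7, -4.35) = (0.48, -0.665)
(u₃, v₃) = (0.48, -0.665) − 0.1·(1.845, -2.55) = (0.2955, -0.41)
(u₄, v₄) = (0.2955, -0.41) − 0.1·(1.134, -1.5735) = (0.1821, -0.25265)
u = 0.1821

0.1821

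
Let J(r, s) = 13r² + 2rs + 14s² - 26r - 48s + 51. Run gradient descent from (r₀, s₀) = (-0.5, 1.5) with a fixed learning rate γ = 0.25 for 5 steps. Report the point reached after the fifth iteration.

(7961.484375, 5081.8125)

∇J = (26r + 2s - 26, 2r + 28s - 48)
Step 1: at (-0.5, 1.5), ∇J = (-36, -7) → (-0.5, 1.5) − 0.25·(-36, -7) = (8.5, 3.25)
Step 2: at (8.5, 3.25), ∇J = (201.5, 60) → (8.5, 3.25) − 0.25·(201.5, 60) = (-41.875, -11.75)
Step 3: at (-41.875, -11.75), ∇J = (-1138.25, -460.75) → (-41.875, -11.75) − 0.25·(-1138.25, -460.75) = (242.6875, 103.4375)
Step 4: at (242.6875, 103.4375), ∇J = (6490.75, 3333.625) → (242.6875, 103.4375) − 0.25·(6490.75, 3333.625) = (-1380, -729.96875)
Step 5: at (-1380, -729.96875), ∇J = (-37365.9375, -23247.125) → (-1380, -729.96875) − 0.25·(-37365.9375, -23247.125) = (7961.484375, 5081.8125)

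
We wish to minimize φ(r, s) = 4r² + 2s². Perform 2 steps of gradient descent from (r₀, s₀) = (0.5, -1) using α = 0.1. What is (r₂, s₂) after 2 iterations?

∇φ = (8r, 4s)
Step 1: at (0.5, -1), ∇φ = (4, -4) → (0.5, -1) − 0.1·(4, -4) = (0.1, -0.6)
Step 2: at (0.1, -0.6), ∇φ = (0.8, -2.4) → (0.1, -0.6) − 0.1·(0.8, -2.4) = (0.02, -0.36)

(0.02, -0.36)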